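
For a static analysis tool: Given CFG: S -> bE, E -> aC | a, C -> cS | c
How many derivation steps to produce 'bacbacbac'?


Grammar: S -> bE, E -> aC | a, C -> cS | c
Deriving 'bacbacbac':
Step 1: S -> bE => bE
Step 2: E -> aC => baC
Step 3: C -> cS => bacS
Step 4: S -> bE => bacbE
Step 5: E -> aC => bacbaC
Step 6: C -> cS => bacbacS
Step 7: S -> bE => bacbacbE
Step 8: E -> aC => bacbacbaC
Step 9: C -> c => bacbacbac
Total derivation steps: 9

9


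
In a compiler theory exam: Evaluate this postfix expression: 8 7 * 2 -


Processing tokens left to right:
Push 8, Push 7
Pop 8 and 7, compute 8 * 7 = 56, push 56
Push 2
Pop 56 and 2, compute 56 - 2 = 54, push 54
Stack result: 54

54


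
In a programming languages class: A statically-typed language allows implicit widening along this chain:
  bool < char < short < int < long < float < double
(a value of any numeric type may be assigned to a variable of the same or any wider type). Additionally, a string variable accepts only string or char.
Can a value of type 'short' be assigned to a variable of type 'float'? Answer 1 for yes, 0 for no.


Target variable type: float
Source value type: short
Numeric ranks: short=2, float=5
Widening allowed iff rank(source) <= rank(target): 2 <= 5? Yes
Result: 1

1


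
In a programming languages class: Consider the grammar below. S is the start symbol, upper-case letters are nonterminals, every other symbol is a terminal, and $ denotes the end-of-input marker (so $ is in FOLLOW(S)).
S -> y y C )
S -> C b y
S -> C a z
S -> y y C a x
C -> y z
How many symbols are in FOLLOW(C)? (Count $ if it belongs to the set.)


S is the start symbol and does not occur in any rule body, so FOLLOW(S) = {$}.
Examining every occurrence of C in a rule body:
  S -> y y C ) : C is followed by terminal ')' -> add ')'
  S -> C b y : C is followed by terminal 'b' -> add 'b'
  S -> C a z : C is followed by terminal 'a' -> add 'a'
  S -> y y C a x : C is followed by terminal 'a' -> add 'a' (already in the set)
  C -> y z : C does not occur in the body -> contributes nothing
FOLLOW(C) = {), a, b}
Count: 3

3


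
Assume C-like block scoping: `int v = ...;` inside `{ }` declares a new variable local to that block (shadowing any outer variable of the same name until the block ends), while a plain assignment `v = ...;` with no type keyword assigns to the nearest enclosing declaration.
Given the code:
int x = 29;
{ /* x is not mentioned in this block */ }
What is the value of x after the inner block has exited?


Analyzing scoping rules:
Outer scope: declares x = 29
Inner block: x is neither redeclared nor assigned -> unchanged
After the block -> 29
Result: 29

29


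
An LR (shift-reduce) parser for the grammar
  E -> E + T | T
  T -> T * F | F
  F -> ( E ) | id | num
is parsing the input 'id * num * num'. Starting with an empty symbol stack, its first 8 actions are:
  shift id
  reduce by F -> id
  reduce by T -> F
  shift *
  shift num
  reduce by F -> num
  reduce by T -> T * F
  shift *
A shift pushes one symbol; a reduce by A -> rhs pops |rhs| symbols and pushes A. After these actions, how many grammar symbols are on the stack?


Tracking the symbol stack through each action:
  Action 1: shift 'id' : push -> stack = [id] (size 1)
  Action 2: reduce by F -> id : pop 1, push F -> stack = [F] (size 1)
  Action 3: reduce by T -> F : pop 1, push T -> stack = [T] (size 1)
  Action 4: shift '*' : push -> stack = [T, *] (size 2)
  Action 5: shift 'num' : push -> stack = [T, *, num] (size 3)
  Action 6: reduce by F -> num : pop 1, push F -> stack = [T, *, F] (size 3)
  Action 7: reduce by T -> T * F : pop 3, push T -> stack = [T] (size 1)
  Action 8: shift '*' : push -> stack = [T, *] (size 2)
Final stack size: 2

2


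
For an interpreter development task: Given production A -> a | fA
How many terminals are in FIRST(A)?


Production: A -> a | fA
Examining each alternative for leading terminals:
  A -> a : first terminal = 'a'
  A -> fA : first terminal = 'f'
FIRST(A) = {a, f}
Count: 2

2


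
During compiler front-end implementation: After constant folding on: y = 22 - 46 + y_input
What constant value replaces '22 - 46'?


Identifying constant sub-expression:
  Original: y = 22 - 46 + y_input
  22 and 46 are both compile-time constants
  Evaluating: 22 - 46 = -24
  After folding: y = -24 + y_input

-24


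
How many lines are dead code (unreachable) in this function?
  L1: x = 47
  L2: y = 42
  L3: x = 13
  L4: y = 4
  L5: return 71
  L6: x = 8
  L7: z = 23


Analyzing control flow:
  L1: reachable (before return)
  L2: reachable (before return)
  L3: reachable (before return)
  L4: reachable (before return)
  L5: reachable (return statement)
  L6: DEAD (after return at L5)
  L7: DEAD (after return at L5)
Return at L5, total lines = 7
Dead lines: L6 through L7
Count: 2

2


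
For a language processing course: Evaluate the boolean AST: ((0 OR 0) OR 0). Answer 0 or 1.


Step 1: Evaluate inner node
  0 OR 0 = 0
Step 2: Evaluate root node
  0 OR 0 = 0

0


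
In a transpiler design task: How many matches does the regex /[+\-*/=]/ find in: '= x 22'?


Pattern: /[+\-*/=]/ (operators)
Input: '= x 22'
Scanning for matches:
  Match 1: '='
Total matches: 1

1


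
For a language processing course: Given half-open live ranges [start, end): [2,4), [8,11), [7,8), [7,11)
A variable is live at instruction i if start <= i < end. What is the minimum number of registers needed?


Live ranges:
  Var0: [2, 4)
  Var1: [8, 11)
  Var2: [7, 8)
  Var3: [7, 11)
Sweep-line events (position, delta, active):
  pos=2 start -> active=1
  pos=4 end -> active=0
  pos=7 start -> active=1
  pos=7 start -> active=2
  pos=8 end -> active=1
  pos=8 start -> active=2
  pos=11 end -> active=1
  pos=11 end -> active=0
Maximum simultaneous active: 2
Minimum registers needed: 2

2


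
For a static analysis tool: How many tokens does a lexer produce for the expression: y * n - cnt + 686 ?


Scanning 'y * n - cnt + 686'
Token 1: 'y' -> identifier
Token 2: '*' -> operator
Token 3: 'n' -> identifier
Token 4: '-' -> operator
Token 5: 'cnt' -> identifier
Token 6: '+' -> operator
Token 7: '686' -> integer_literal
Total tokens: 7

7


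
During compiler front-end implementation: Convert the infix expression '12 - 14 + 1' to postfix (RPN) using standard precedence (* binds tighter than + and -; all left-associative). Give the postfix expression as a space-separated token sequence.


Applying the shunting-yard algorithm:
  Operand 12 -> output
  Push '-' onto operator stack -> op-stack: [-]
  Operand 14 -> output
  See '+' (prec 1); top '-' (prec 1) >= it -> pop '-' to output
  Push '+' onto operator stack -> op-stack: [+]
  Operand 1 -> output
  End of input: pop '+' to output
Postfix result: 12 14 - 1 +

12 14 - 1 +


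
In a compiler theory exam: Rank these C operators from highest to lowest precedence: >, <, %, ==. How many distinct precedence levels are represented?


Looking up precedence for each operator:
  > -> precedence 4
  < -> precedence 4
  % -> precedence 6
  == -> precedence 3
Sorted highest to lowest: %, >, <, ==
Distinct precedence values: [6, 4, 3]
Number of distinct levels: 3

3


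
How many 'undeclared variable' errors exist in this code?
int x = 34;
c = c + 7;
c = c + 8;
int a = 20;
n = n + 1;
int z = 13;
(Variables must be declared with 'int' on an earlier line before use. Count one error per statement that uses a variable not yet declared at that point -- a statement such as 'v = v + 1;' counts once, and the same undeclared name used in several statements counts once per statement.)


Scanning code line by line:
  Line 1: declare 'x' -> declared = ['x']
  Line 2: use 'c' -> ERROR (undeclared)
  Line 3: use 'c' -> ERROR (undeclared)
  Line 4: declare 'a' -> declared = ['a', 'x']
  Line 5: use 'n' -> ERROR (undeclared)
  Line 6: declare 'z' -> declared = ['a', 'x', 'z']
Total undeclared variable errors: 3

3


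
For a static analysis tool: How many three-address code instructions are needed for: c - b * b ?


Expression: c - b * b
Generating three-address code (respecting * over +/- precedence):
  Instruction 1: t1 = b * b
  Instruction 2: t2 = c - t1
Total instructions: 2

2


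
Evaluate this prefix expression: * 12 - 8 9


Parsing prefix expression: * 12 - 8 9
Step 1: Innermost operation '- 8 9'
  8 - 9 = -1
Step 2: Outer operation '* 12 [-1]'
  12 * -1 = -12

-12


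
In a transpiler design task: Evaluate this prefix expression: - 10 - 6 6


Parsing prefix expression: - 10 - 6 6
Step 1: Innermost operation '- 6 6'
  6 - 6 = 0
Step 2: Outer operation '- 10 [0]'
  10 - 0 = 10

10


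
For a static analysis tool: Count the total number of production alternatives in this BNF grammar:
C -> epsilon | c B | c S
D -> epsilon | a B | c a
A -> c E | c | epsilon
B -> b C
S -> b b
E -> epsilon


Counting alternatives per rule:
  C: 3 alternative(s)
  D: 3 alternative(s)
  A: 3 alternative(s)
  B: 1 alternative(s)
  S: 1 alternative(s)
  E: 1 alternative(s)
Sum: 3 + 3 + 3 + 1 + 1 + 1 = 12

12


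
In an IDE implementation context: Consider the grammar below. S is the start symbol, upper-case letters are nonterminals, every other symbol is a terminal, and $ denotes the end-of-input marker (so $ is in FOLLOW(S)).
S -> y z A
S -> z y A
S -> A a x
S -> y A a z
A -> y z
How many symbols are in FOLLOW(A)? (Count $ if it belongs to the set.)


S is the start symbol and does not occur in any rule body, so FOLLOW(S) = {$}.
Examining every occurrence of A in a rule body:
  S -> y z A : A is at the right end -> add FOLLOW(S) = {$}
  S -> z y A : A is at the right end -> add FOLLOW(S) = {$} (already in the set)
  S -> A a x : A is followed by terminal 'a' -> add 'a'
  S -> y A a z : A is followed by terminal 'a' -> add 'a' (already in the set)
  A -> y z : A does not occur in the body -> contributes nothing
FOLLOW(A) = {a, $}
Count: 2

2


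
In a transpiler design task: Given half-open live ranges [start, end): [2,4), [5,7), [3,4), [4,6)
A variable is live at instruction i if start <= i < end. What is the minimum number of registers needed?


Live ranges:
  Var0: [2, 4)
  Var1: [5, 7)
  Var2: [3, 4)
  Var3: [4, 6)
Sweep-line events (position, delta, active):
  pos=2 start -> active=1
  pos=3 start -> active=2
  pos=4 end -> active=1
  pos=4 end -> active=0
  pos=4 start -> active=1
  pos=5 start -> active=2
  pos=6 end -> active=1
  pos=7 end -> active=0
Maximum simultaneous active: 2
Minimum registers needed: 2

2


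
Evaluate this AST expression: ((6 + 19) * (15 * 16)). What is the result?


Expression: ((6 + 19) * (15 * 16))
Evaluating step by step:
  6 + 19 = 25
  15 * 16 = 240
  25 * 240 = 6000
Result: 6000

6000


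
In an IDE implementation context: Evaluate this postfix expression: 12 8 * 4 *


Processing tokens left to right:
Push 12, Push 8
Pop 12 and 8, compute 12 * 8 = 96, push 96
Push 4
Pop 96 and 4, compute 96 * 4 = 384, push 384
Stack result: 384

384


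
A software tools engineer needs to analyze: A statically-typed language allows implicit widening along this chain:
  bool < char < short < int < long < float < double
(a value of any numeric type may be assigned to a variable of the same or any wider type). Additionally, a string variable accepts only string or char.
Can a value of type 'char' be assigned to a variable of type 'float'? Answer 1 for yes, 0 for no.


Target variable type: float
Source value type: char
Numeric ranks: char=1, float=5
Widening allowed iff rank(source) <= rank(target): 1 <= 5? Yes
Result: 1

1


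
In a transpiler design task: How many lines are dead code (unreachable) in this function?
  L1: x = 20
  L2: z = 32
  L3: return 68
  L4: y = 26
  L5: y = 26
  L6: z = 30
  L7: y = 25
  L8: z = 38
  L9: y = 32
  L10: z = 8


Analyzing control flow:
  L1: reachable (before return)
  L2: reachable (before return)
  L3: reachable (return statement)
  L4: DEAD (after return at L3)
  L5: DEAD (after return at L3)
  L6: DEAD (after return at L3)
  L7: DEAD (after return at L3)
  L8: DEAD (after return at L3)
  L9: DEAD (after return at L3)
  L10: DEAD (after return at L3)
Return at L3, total lines = 10
Dead lines: L4 through L10
Count: 7

7


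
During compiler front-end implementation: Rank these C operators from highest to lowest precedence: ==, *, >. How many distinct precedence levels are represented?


Looking up precedence for each operator:
  == -> precedence 3
  * -> precedence 6
  > -> precedence 4
Sorted highest to lowest: *, >, ==
Distinct precedence values: [6, 4, 3]
Number of distinct levels: 3

3


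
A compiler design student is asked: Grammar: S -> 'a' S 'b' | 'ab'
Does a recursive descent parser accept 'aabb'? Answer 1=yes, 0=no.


Grammar accepts strings of the form a^n b^n (n >= 1)
Word: 'aabb'
Counting: 2 a's and 2 b's
Check: 2 == 2? Yes
Derivation (S -> aSb applied 1 time(s), then S -> ab): S => aSb => aabb
Accepted

1


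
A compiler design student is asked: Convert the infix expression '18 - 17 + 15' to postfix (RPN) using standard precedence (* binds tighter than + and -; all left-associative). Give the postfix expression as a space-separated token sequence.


Applying the shunting-yard algorithm:
  Operand 18 -> output
  Push '-' onto operator stack -> op-stack: [-]
  Operand 17 -> output
  See '+' (prec 1); top '-' (prec 1) >= it -> pop '-' to output
  Push '+' onto operator stack -> op-stack: [+]
  Operand 15 -> output
  End of input: pop '+' to output
Postfix result: 18 17 - 15 +

18 17 - 15 +


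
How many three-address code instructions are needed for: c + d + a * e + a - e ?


Expression: c + d + a * e + a - e
Generating three-address code (respecting * over +/- precedence):
  Instruction 1: t1 = a * e
  Instruction 2: t2 = c + d
  Instruction 3: t3 = t2 + t1
  Instruction 4: t4 = t3 + a
  Instruction 5: t5 = t4 - e
Total instructions: 5

5


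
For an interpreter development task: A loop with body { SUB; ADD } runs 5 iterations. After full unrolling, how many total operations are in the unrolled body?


Loop body operations: SUB, ADD (2 ops per iteration)
Unrolling 5 iterations:
  Iteration 1: SUB, ADD (2 ops)
  Iteration 2: SUB, ADD (2 ops)
  Iteration 3: SUB, ADD (2 ops)
  Iteration 4: SUB, ADD (2 ops)
  Iteration 5: SUB, ADD (2 ops)
Total: 5 iterations * 2 ops/iter = 10 operations

10


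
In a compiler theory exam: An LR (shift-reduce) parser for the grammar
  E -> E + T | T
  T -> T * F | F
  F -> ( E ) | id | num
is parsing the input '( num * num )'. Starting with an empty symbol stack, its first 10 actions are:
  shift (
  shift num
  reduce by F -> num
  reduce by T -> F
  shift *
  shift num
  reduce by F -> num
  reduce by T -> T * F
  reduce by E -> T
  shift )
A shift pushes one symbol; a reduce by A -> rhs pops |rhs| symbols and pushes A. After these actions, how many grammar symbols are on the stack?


Tracking the symbol stack through each action:
  Action 1: shift '(' : push -> stack = [(] (size 1)
  Action 2: shift 'num' : push -> stack = [(, num] (size 2)
  Action 3: reduce by F -> num : pop 1, push F -> stack = [(, F] (size 2)
  Action 4: reduce by T -> F : pop 1, push T -> stack = [(, T] (size 2)
  Action 5: shift '*' : push -> stack = [(, T, *] (size 3)
  Action 6: shift 'num' : push -> stack = [(, T, *, num] (size 4)
  Action 7: reduce by F -> num : pop 1, push F -> stack = [(, T, *, F] (size 4)
  Action 8: reduce by T -> T * F : pop 3, push T -> stack = [(, T] (size 2)
  Action 9: reduce by E -> T : pop 1, push E -> stack = [(, E] (size 2)
  Action 10: shift ')' : push -> stack = [(, E, )] (size 3)
Final stack size: 3

3


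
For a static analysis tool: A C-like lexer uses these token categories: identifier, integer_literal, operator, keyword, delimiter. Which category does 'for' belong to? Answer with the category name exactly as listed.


Token: 'for'
Checking categories:
  identifier: no
  integer_literal: no
  operator: no
  keyword: YES
  delimiter: no
Category: keyword

keyword


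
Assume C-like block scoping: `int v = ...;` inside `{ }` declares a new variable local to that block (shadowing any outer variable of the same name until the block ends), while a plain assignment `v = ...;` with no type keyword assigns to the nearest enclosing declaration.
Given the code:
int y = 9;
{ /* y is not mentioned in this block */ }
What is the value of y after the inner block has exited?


Analyzing scoping rules:
Outer scope: declares y = 9
Inner block: y is neither redeclared nor assigned -> unchanged
After the block -> 9
Result: 9

9


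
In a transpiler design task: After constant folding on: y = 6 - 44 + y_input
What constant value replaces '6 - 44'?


Identifying constant sub-expression:
  Original: y = 6 - 44 + y_input
  6 and 44 are both compile-time constants
  Evaluating: 6 - 44 = -38
  After folding: y = -38 + y_input

-38


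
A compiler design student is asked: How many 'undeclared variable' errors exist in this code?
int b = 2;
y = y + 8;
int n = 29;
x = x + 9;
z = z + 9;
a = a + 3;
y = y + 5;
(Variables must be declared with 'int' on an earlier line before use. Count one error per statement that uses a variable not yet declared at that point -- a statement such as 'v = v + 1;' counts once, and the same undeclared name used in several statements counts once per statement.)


Scanning code line by line:
  Line 1: declare 'b' -> declared = ['b']
  Line 2: use 'y' -> ERROR (undeclared)
  Line 3: declare 'n' -> declared = ['b', 'n']
  Line 4: use 'x' -> ERROR (undeclared)
  Line 5: use 'z' -> ERROR (undeclared)
  Line 6: use 'a' -> ERROR (undeclared)
  Line 7: use 'y' -> ERROR (undeclared)
Total undeclared variable errors: 5

5


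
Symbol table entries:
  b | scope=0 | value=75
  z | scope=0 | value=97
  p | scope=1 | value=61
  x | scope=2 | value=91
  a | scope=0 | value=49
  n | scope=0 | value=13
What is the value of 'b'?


Searching symbol table for 'b':
  b | scope=0 | value=75 <- MATCH
  z | scope=0 | value=97
  p | scope=1 | value=61
  x | scope=2 | value=91
  a | scope=0 | value=49
  n | scope=0 | value=13
Found 'b' at scope 0 with value 75

75


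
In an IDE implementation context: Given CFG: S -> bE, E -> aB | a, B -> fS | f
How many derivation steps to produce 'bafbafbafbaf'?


Grammar: S -> bE, E -> aB | a, B -> fS | f
Deriving 'bafbafbafbaf':
Step 1: S -> bE => bE
Step 2: E -> aB => baB
Step 3: B -> fS => bafS
Step 4: S -> bE => bafbE
Step 5: E -> aB => bafbaB
Step 6: B -> fS => bafbafS
Step 7: S -> bE => bafbafbE
Step 8: E -> aB => bafbafbaB
Step 9: B -> fS => bafbafbafS
Step 10: S -> bE => bafbafbafbE
Step 11: E -> aB => bafbafbafbaB
Step 12: B -> f => bafbafbafbaf
Total derivation steps: 12

12


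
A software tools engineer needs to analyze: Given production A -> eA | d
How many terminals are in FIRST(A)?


Production: A -> eA | d
Examining each alternative for leading terminals:
  A -> eA : first terminal = 'e'
  A -> d : first terminal = 'd'
FIRST(A) = {d, e}
Count: 2

2


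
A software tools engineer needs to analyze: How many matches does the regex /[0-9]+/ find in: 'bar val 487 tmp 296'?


Pattern: /[0-9]+/ (int literals)
Input: 'bar val 487 tmp 296'
Scanning for matches:
  Match 1: '487'
  Match 2: '296'
Total matches: 2

2


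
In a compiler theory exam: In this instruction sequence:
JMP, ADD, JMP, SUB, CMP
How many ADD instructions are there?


Scanning instruction sequence for ADD:
  Position 1: JMP
  Position 2: ADD <- MATCH
  Position 3: JMP
  Position 4: SUB
  Position 5: CMP
Matches at positions: [2]
Total ADD count: 1

1


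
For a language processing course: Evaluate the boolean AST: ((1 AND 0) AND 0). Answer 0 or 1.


Step 1: Evaluate inner node
  1 AND 0 = 0
Step 2: Evaluate root node
  0 AND 0 = 0

0


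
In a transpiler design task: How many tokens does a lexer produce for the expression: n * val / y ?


Scanning 'n * val / y'
Token 1: 'n' -> identifier
Token 2: '*' -> operator
Token 3: 'val' -> identifier
Token 4: '/' -> operator
Token 5: 'y' -> identifier
Total tokens: 5

5


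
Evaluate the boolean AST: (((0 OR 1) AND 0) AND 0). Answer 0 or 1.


Step 1: Evaluate inner node
  0 OR 1 = 1
Step 2: Evaluate next node
  1 AND 0 = 0
Step 3: Evaluate root node
  0 AND 0 = 0

0


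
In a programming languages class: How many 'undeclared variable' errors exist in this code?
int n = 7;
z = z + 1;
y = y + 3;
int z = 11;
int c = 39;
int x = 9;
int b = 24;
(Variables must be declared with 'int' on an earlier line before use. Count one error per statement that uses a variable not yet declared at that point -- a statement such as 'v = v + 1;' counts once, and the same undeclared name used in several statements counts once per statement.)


Scanning code line by line:
  Line 1: declare 'n' -> declared = ['n']
  Line 2: use 'z' -> ERROR (undeclared)
  Line 3: use 'y' -> ERROR (undeclared)
  Line 4: declare 'z' -> declared = ['n', 'z']
  Line 5: declare 'c' -> declared = ['c', 'n', 'z']
  Line 6: declare 'x' -> declared = ['c', 'n', 'x', 'z']
  Line 7: declare 'b' -> declared = ['b', 'c', 'n', 'x', 'z']
Total undeclared variable errors: 2

2


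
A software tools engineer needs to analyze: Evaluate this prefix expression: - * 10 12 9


Parsing prefix expression: - * 10 12 9
Step 1: Innermost operation '* 10 12'
  10 * 12 = 120
Step 2: Outer operation '- [120] 9'
  120 - 9 = 111

111


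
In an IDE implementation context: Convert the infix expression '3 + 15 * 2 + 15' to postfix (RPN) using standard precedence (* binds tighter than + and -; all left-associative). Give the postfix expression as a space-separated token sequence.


Applying the shunting-yard algorithm:
  Operand 3 -> output
  Push '+' onto operator stack -> op-stack: [+]
  Operand 15 -> output
  Push '*' onto operator stack -> op-stack: [+, *]
  Operand 2 -> output
  See '+' (prec 1); top '*' (prec 2) >= it -> pop '*' to output
  See '+' (prec 1); top '+' (prec 1) >= it -> pop '+' to output
  Push '+' onto operator stack -> op-stack: [+]
  Operand 15 -> output
  End of input: pop '+' to output
Postfix result: 3 15 2 * + 15 +

3 15 2 * + 15 +


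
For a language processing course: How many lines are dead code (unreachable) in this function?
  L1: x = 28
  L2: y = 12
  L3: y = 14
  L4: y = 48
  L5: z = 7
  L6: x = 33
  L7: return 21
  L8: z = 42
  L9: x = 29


Analyzing control flow:
  L1: reachable (before return)
  L2: reachable (before return)
  L3: reachable (before return)
  L4: reachable (before return)
  L5: reachable (before return)
  L6: reachable (before return)
  L7: reachable (return statement)
  L8: DEAD (after return at L7)
  L9: DEAD (after return at L7)
Return at L7, total lines = 9
Dead lines: L8 through L9
Count: 2

2


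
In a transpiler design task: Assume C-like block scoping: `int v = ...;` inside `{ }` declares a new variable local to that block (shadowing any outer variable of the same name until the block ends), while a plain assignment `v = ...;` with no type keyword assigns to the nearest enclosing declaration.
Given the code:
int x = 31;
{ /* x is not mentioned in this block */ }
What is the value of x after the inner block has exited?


Analyzing scoping rules:
Outer scope: declares x = 31
Inner block: x is neither redeclared nor assigned -> unchanged
After the block -> 31
Result: 31

31


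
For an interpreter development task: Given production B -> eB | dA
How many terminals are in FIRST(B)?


Production: B -> eB | dA
Examining each alternative for leading terminals:
  B -> eB : first terminal = 'e'
  B -> dA : first terminal = 'd'
FIRST(B) = {d, e}
Count: 2

2


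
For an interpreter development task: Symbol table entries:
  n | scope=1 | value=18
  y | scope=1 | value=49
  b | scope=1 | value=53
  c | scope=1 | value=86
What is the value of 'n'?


Searching symbol table for 'n':
  n | scope=1 | value=18 <- MATCH
  y | scope=1 | value=49
  b | scope=1 | value=53
  c | scope=1 | value=86
Found 'n' at scope 1 with value 18

18


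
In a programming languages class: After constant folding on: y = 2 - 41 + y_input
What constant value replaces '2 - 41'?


Identifying constant sub-expression:
  Original: y = 2 - 41 + y_input
  2 and 41 are both compile-time constants
  Evaluating: 2 - 41 = -39
  After folding: y = -39 + y_input

-39


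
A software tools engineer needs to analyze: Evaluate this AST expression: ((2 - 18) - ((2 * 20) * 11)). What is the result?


Expression: ((2 - 18) - ((2 * 20) * 11))
Evaluating step by step:
  2 - 18 = -16
  2 * 20 = 40
  40 * 11 = 440
  -16 - 440 = -456
Result: -456

-456


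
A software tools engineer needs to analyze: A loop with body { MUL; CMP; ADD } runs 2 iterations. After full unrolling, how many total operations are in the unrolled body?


Loop body operations: MUL, CMP, ADD (3 ops per iteration)
Unrolling 2 iterations:
  Iteration 1: MUL, CMP, ADD (3 ops)
  Iteration 2: MUL, CMP, ADD (3 ops)
Total: 2 iterations * 3 ops/iter = 6 operations

6


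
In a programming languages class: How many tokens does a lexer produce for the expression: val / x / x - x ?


Scanning 'val / x / x - x'
Token 1: 'val' -> identifier
Token 2: '/' -> operator
Token 3: 'x' -> identifier
Token 4: '/' -> operator
Token 5: 'x' -> identifier
Token 6: '-' -> operator
Token 7: 'x' -> identifier
Total tokens: 7

7


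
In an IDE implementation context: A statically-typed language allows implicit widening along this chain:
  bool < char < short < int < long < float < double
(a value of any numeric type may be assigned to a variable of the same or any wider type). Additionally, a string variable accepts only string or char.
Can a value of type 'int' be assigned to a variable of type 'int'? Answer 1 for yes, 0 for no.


Target variable type: int
Source value type: int
Numeric ranks: int=3, int=3
Widening allowed iff rank(source) <= rank(target): 3 <= 3? Yes
Result: 1

1


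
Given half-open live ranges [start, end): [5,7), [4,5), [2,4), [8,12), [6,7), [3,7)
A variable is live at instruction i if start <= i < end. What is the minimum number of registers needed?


Live ranges:
  Var0: [5, 7)
  Var1: [4, 5)
  Var2: [2, 4)
  Var3: [8, 12)
  Var4: [6, 7)
  Var5: [3, 7)
Sweep-line events (position, delta, active):
  pos=2 start -> active=1
  pos=3 start -> active=2
  pos=4 end -> active=1
  pos=4 start -> active=2
  pos=5 end -> active=1
  pos=5 start -> active=2
  pos=6 start -> active=3
  pos=7 end -> active=2
  pos=7 end -> active=1
  pos=7 end -> active=0
  pos=8 start -> active=1
  pos=12 end -> active=0
Maximum simultaneous active: 3
Minimum registers needed: 3

3


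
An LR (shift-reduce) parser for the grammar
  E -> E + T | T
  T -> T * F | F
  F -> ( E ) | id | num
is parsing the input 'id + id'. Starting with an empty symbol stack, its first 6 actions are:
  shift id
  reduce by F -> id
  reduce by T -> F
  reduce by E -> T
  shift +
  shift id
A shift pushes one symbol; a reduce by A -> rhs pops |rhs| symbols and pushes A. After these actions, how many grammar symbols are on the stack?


Tracking the symbol stack through each action:
  Action 1: shift 'id' : push -> stack = [id] (size 1)
  Action 2: reduce by F -> id : pop 1, push F -> stack = [F] (size 1)
  Action 3: reduce by T -> F : pop 1, push T -> stack = [T] (size 1)
  Action 4: reduce by E -> T : pop 1, push E -> stack = [E] (size 1)
  Action 5: shift '+' : push -> stack = [E, +] (size 2)
  Action 6: shift 'id' : push -> stack = [E, +, id] (size 3)
Final stack size: 3

3


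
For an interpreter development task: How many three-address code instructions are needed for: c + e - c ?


Expression: c + e - c
Generating three-address code (respecting * over +/- precedence):
  Instruction 1: t1 = c + e
  Instruction 2: t2 = t1 - c
Total instructions: 2

2


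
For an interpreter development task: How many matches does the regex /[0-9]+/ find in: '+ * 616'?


Pattern: /[0-9]+/ (int literals)
Input: '+ * 616'
Scanning for matches:
  Match 1: '616'
Total matches: 1

1


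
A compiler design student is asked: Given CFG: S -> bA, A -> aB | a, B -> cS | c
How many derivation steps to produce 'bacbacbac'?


Grammar: S -> bA, A -> aB | a, B -> cS | c
Deriving 'bacbacbac':
Step 1: S -> bA => bA
Step 2: A -> aB => baB
Step 3: B -> cS => bacS
Step 4: S -> bA => bacbA
Step 5: A -> aB => bacbaB
Step 6: B -> cS => bacbacS
Step 7: S -> bA => bacbacbA
Step 8: A -> aB => bacbacbaB
Step 9: B -> c => bacbacbac
Total derivation steps: 9

9


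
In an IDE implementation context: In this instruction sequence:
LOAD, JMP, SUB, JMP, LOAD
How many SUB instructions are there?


Scanning instruction sequence for SUB:
  Position 1: LOAD
  Position 2: JMP
  Position 3: SUB <- MATCH
  Position 4: JMP
  Position 5: LOAD
Matches at positions: [3]
Total SUB count: 1

1


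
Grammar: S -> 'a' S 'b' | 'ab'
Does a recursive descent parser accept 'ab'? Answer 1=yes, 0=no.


Grammar accepts strings of the form a^n b^n (n >= 1)
Word: 'ab'
Counting: 1 a's and 1 b's
Check: 1 == 1? Yes
Derivation (S -> aSb applied 0 time(s), then S -> ab): S => ab
Accepted

1


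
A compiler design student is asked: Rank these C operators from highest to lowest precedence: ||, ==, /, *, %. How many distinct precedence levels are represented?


Looking up precedence for each operator:
  || -> precedence 1
  == -> precedence 3
  / -> precedence 6
  * -> precedence 6
  % -> precedence 6
Sorted highest to lowest: /, *, %, ==, ||
Distinct precedence values: [6, 3, 1]
Number of distinct levels: 3

3


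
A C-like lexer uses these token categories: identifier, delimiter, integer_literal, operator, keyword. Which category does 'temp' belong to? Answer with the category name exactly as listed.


Token: 'temp'
Checking categories:
  identifier: YES
  integer_literal: no
  operator: no
  keyword: no
  delimiter: no
Category: identifier

identifier


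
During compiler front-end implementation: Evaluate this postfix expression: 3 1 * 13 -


Processing tokens left to right:
Push 3, Push 1
Pop 3 and 1, compute 3 * 1 = 3, push 3
Push 13
Pop 3 and 13, compute 3 - 13 = -10, push -10
Stack result: -10

-10


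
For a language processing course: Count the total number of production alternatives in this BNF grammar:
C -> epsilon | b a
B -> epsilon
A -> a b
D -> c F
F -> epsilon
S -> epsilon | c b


Counting alternatives per rule:
  C: 2 alternative(s)
  B: 1 alternative(s)
  A: 1 alternative(s)
  D: 1 alternative(s)
  F: 1 alternative(s)
  S: 2 alternative(s)
Sum: 2 + 1 + 1 + 1 + 1 + 2 = 8

8


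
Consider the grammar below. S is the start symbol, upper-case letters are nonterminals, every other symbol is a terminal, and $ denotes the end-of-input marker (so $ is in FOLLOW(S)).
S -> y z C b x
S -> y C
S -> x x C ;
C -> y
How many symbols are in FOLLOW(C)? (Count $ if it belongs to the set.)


S is the start symbol and does not occur in any rule body, so FOLLOW(S) = {$}.
Examining every occurrence of C in a rule body:
  S -> y z C b x : C is followed by terminal 'b' -> add 'b'
  S -> y C : C is at the right end -> add FOLLOW(S) = {$}
  S -> x x C ; : C is followed by terminal ';' -> add ';'
  C -> y : C does not occur in the body -> contributes nothing
FOLLOW(C) = {;, b, $}
Count: 3

3


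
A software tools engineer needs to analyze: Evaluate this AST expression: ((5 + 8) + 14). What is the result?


Expression: ((5 + 8) + 14)
Evaluating step by step:
  5 + 8 = 13
  13 + 14 = 27
Result: 27

27


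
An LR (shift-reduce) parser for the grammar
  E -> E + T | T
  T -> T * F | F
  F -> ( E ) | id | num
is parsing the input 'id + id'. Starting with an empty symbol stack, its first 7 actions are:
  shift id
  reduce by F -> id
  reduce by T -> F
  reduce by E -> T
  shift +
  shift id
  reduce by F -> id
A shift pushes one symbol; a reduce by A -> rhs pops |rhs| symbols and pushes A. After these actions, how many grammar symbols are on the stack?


Tracking the symbol stack through each action:
  Action 1: shift 'id' : push -> stack = [id] (size 1)
  Action 2: reduce by F -> id : pop 1, push F -> stack = [F] (size 1)
  Action 3: reduce by T -> F : pop 1, push T -> stack = [T] (size 1)
  Action 4: reduce by E -> T : pop 1, push E -> stack = [E] (size 1)
  Action 5: shift '+' : push -> stack = [E, +] (size 2)
  Action 6: shift 'id' : push -> stack = [E, +, id] (size 3)
  Action 7: reduce by F -> id : pop 1, push F -> stack = [E, +, F] (size 3)
Final stack size: 3

3


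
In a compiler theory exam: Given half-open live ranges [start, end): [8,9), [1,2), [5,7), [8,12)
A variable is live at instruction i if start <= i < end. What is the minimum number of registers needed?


Live ranges:
  Var0: [8, 9)
  Var1: [1, 2)
  Var2: [5, 7)
  Var3: [8, 12)
Sweep-line events (position, delta, active):
  pos=1 start -> active=1
  pos=2 end -> active=0
  pos=5 start -> active=1
  pos=7 end -> active=0
  pos=8 start -> active=1
  pos=8 start -> active=2
  pos=9 end -> active=1
  pos=12 end -> active=0
Maximum simultaneous active: 2
Minimum registers needed: 2

2


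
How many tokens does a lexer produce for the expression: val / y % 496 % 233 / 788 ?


Scanning 'val / y % 496 % 233 / 788'
Token 1: 'val' -> identifier
Token 2: '/' -> operator
Token 3: 'y' -> identifier
Token 4: '%' -> operator
Token 5: '496' -> integer_literal
Token 6: '%' -> operator
Token 7: '233' -> integer_literal
Token 8: '/' -> operator
Token 9: '788' -> integer_literal
Total tokens: 9

9


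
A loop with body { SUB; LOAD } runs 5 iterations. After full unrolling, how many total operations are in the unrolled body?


Loop body operations: SUB, LOAD (2 ops per iteration)
Unrolling 5 iterations:
  Iteration 1: SUB, LOAD (2 ops)
  Iteration 2: SUB, LOAD (2 ops)
  Iteration 3: SUB, LOAD (2 ops)
  Iteration 4: SUB, LOAD (2 ops)
  Iteration 5: SUB, LOAD (2 ops)
Total: 5 iterations * 2 ops/iter = 10 operations

10


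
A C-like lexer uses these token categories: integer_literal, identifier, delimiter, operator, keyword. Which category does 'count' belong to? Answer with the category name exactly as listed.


Token: 'count'
Checking categories:
  identifier: YES
  integer_literal: no
  operator: no
  keyword: no
  delimiter: no
Category: identifier

identifier


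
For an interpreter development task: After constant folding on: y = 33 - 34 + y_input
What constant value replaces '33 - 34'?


Identifying constant sub-expression:
  Original: y = 33 - 34 + y_input
  33 and 34 are both compile-time constants
  Evaluating: 33 - 34 = -1
  After folding: y = -1 + y_input

-1


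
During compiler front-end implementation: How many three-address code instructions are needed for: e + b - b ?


Expression: e + b - b
Generating three-address code (respecting * over +/- precedence):
  Instruction 1: t1 = e + b
  Instruction 2: t2 = t1 - b
Total instructions: 2

2


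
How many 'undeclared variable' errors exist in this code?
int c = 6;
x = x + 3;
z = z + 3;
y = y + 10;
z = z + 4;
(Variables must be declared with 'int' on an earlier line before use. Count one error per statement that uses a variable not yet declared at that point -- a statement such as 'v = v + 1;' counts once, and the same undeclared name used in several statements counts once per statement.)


Scanning code line by line:
  Line 1: declare 'c' -> declared = ['c']
  Line 2: use 'x' -> ERROR (undeclared)
  Line 3: use 'z' -> ERROR (undeclared)
  Line 4: use 'y' -> ERROR (undeclared)
  Line 5: use 'z' -> ERROR (undeclared)
Total undeclared variable errors: 4

4


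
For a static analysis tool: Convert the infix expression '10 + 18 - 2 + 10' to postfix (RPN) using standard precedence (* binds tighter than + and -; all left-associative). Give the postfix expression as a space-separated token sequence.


Applying the shunting-yard algorithm:
  Operand 10 -> output
  Push '+' onto operator stack -> op-stack: [+]
  Operand 18 -> output
  See '-' (prec 1); top '+' (prec 1) >= it -> pop '+' to output
  Push '-' onto operator stack -> op-stack: [-]
  Operand 2 -> output
  See '+' (prec 1); top '-' (prec 1) >= it -> pop '-' to output
  Push '+' onto operator stack -> op-stack: [+]
  Operand 10 -> output
  End of input: pop '+' to output
Postfix result: 10 18 + 2 - 10 +

10 18 + 2 - 10 +


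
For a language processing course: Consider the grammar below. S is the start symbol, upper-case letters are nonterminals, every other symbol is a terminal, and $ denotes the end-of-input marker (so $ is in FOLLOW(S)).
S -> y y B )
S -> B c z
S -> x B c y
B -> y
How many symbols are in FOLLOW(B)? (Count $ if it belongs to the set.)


S is the start symbol and does not occur in any rule body, so FOLLOW(S) = {$}.
Examining every occurrence of B in a rule body:
  S -> y y B ) : B is followed by terminal ')' -> add ')'
  S -> B c z : B is followed by terminal 'c' -> add 'c'
  S -> x B c y : B is followed by terminal 'c' -> add 'c' (already in the set)
  B -> y : B does not occur in the body -> contributes nothing
FOLLOW(B) = {), c}
Count: 2

2


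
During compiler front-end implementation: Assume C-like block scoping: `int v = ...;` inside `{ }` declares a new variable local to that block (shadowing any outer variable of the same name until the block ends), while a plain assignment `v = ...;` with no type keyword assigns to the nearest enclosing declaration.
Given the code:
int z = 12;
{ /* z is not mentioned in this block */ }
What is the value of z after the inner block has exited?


Analyzing scoping rules:
Outer scope: declares z = 12
Inner block: z is neither redeclared nor assigned -> unchanged
After the block -> 12
Result: 12

12


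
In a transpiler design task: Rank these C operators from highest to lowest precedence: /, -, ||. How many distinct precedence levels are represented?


Looking up precedence for each operator:
  / -> precedence 6
  - -> precedence 5
  || -> precedence 1
Sorted highest to lowest: /, -, ||
Distinct precedence values: [6, 5, 1]
Number of distinct levels: 3

3


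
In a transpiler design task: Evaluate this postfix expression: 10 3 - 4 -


Processing tokens left to right:
Push 10, Push 3
Pop 10 and 3, compute 10 - 3 = 7, push 7
Push 4
Pop 7 and 4, compute 7 - 4 = 3, push 3
Stack result: 3

3


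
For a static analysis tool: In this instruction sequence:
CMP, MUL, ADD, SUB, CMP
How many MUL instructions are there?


Scanning instruction sequence for MUL:
  Position 1: CMP
  Position 2: MUL <- MATCH
  Position 3: ADD
  Position 4: SUB
  Position 5: CMP
Matches at positions: [2]
Total MUL count: 1

1


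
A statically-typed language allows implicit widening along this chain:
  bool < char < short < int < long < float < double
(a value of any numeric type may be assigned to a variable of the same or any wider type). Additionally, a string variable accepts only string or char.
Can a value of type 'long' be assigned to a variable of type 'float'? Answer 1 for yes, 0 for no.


Target variable type: float
Source value type: long
Numeric ranks: long=4, float=5
Widening allowed iff rank(source) <= rank(target): 4 <= 5? Yes
Result: 1

1


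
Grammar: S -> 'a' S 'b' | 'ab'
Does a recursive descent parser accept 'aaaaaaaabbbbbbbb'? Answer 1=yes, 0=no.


Grammar accepts strings of the form a^n b^n (n >= 1)
Word: 'aaaaaaaabbbbbbbb'
Counting: 8 a's and 8 b's
Check: 8 == 8? Yes
Derivation (S -> aSb applied 7 time(s), then S -> ab): S => aSb => aaSbb => aaaSbbb => aaaaSbbbb => aaaaaSbbbbb => aaaaaaSbbbbbb => aaaaaaaSbbbbbbb => aaaaaaaabbbbbbbb
Accepted

1


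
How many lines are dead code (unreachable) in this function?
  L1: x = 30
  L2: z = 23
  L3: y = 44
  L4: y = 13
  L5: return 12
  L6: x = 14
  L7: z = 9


Analyzing control flow:
  L1: reachable (before return)
  L2: reachable (before return)
  L3: reachable (before return)
  L4: reachable (before return)
  L5: reachable (return statement)
  L6: DEAD (after return at L5)
  L7: DEAD (after return at L5)
Return at L5, total lines = 7
Dead lines: L6 through L7
Count: 2

2


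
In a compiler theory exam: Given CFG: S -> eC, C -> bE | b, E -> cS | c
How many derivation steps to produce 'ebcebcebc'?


Grammar: S -> eC, C -> bE | b, E -> cS | c
Deriving 'ebcebcebc':
Step 1: S -> eC => eC
Step 2: C -> bE => ebE
Step 3: E -> cS => ebcS
Step 4: S -> eC => ebceC
Step 5: C -> bE => ebcebE
Step 6: E -> cS => ebcebcS
Step 7: S -> eC => ebcebceC
Step 8: C -> bE => ebcebcebE
Step 9: E -> c => ebcebcebc
Total derivation steps: 9

9
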